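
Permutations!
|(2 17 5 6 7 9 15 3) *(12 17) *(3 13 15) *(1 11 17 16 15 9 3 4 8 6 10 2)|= |(1 11 17 5 10 2 12 16 15 13 9 4 8 6 7 3)|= 16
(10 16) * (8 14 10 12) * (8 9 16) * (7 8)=[0, 1, 2, 3, 4, 5, 6, 8, 14, 16, 7, 11, 9, 13, 10, 15, 12]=(7 8 14 10)(9 16 12)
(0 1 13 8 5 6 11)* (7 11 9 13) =(0 1 7 11)(5 6 9 13 8) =[1, 7, 2, 3, 4, 6, 9, 11, 5, 13, 10, 0, 12, 8]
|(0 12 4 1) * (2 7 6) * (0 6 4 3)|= 15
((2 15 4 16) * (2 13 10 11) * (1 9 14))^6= (2 11 10 13 16 4 15)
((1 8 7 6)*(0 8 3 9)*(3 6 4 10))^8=((0 8 7 4 10 3 9)(1 6))^8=(0 8 7 4 10 3 9)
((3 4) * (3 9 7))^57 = (3 4 9 7)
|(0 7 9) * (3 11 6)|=|(0 7 9)(3 11 6)|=3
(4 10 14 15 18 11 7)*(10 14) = (4 14 15 18 11 7) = [0, 1, 2, 3, 14, 5, 6, 4, 8, 9, 10, 7, 12, 13, 15, 18, 16, 17, 11]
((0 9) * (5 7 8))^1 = ((0 9)(5 7 8))^1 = (0 9)(5 7 8)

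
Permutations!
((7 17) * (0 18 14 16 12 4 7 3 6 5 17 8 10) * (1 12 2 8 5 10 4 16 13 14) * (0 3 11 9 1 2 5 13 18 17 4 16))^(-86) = ((0 17 11 9 1 12)(2 8 16 5 4 7 13 14 18)(3 6 10))^(-86) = (0 1 11)(2 4 18 5 14 16 13 8 7)(3 6 10)(9 17 12)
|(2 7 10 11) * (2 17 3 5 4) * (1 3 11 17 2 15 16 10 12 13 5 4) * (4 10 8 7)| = 14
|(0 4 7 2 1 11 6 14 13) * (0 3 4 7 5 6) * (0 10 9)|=|(0 7 2 1 11 10 9)(3 4 5 6 14 13)|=42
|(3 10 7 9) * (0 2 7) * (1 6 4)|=|(0 2 7 9 3 10)(1 6 4)|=6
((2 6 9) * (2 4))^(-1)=((2 6 9 4))^(-1)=(2 4 9 6)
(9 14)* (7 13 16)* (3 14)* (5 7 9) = [0, 1, 2, 14, 4, 7, 6, 13, 8, 3, 10, 11, 12, 16, 5, 15, 9] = (3 14 5 7 13 16 9)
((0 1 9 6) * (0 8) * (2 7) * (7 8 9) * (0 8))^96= (9)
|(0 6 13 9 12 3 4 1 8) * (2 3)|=|(0 6 13 9 12 2 3 4 1 8)|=10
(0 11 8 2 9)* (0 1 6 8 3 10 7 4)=(0 11 3 10 7 4)(1 6 8 2 9)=[11, 6, 9, 10, 0, 5, 8, 4, 2, 1, 7, 3]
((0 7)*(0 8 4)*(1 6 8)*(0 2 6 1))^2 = ((0 7)(2 6 8 4))^2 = (2 8)(4 6)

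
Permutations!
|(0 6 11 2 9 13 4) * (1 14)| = 14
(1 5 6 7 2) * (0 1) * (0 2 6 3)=[1, 5, 2, 0, 4, 3, 7, 6]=(0 1 5 3)(6 7)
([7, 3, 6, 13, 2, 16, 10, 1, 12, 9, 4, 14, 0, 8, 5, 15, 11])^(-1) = (0 12 8 13 3 1 7)(2 4 10 6)(5 14 11 16)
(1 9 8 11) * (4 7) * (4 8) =(1 9 4 7 8 11) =[0, 9, 2, 3, 7, 5, 6, 8, 11, 4, 10, 1]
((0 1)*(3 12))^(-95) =(0 1)(3 12)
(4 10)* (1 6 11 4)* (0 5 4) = (0 5 4 10 1 6 11) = [5, 6, 2, 3, 10, 4, 11, 7, 8, 9, 1, 0]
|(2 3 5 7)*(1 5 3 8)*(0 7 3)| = |(0 7 2 8 1 5 3)| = 7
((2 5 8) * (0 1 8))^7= ((0 1 8 2 5))^7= (0 8 5 1 2)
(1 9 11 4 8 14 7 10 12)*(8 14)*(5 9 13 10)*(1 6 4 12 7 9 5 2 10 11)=(1 13 11 12 6 4 14 9)(2 10 7)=[0, 13, 10, 3, 14, 5, 4, 2, 8, 1, 7, 12, 6, 11, 9]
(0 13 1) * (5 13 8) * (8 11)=(0 11 8 5 13 1)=[11, 0, 2, 3, 4, 13, 6, 7, 5, 9, 10, 8, 12, 1]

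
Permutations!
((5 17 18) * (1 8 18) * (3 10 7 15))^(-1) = ((1 8 18 5 17)(3 10 7 15))^(-1) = (1 17 5 18 8)(3 15 7 10)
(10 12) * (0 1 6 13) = (0 1 6 13)(10 12) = [1, 6, 2, 3, 4, 5, 13, 7, 8, 9, 12, 11, 10, 0]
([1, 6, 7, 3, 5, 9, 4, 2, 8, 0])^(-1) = [9, 0, 7, 3, 6, 4, 1, 2, 8, 5]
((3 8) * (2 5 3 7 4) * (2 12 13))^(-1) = (2 13 12 4 7 8 3 5)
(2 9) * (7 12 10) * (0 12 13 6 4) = [12, 1, 9, 3, 0, 5, 4, 13, 8, 2, 7, 11, 10, 6] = (0 12 10 7 13 6 4)(2 9)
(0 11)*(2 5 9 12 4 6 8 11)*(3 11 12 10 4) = [2, 1, 5, 11, 6, 9, 8, 7, 12, 10, 4, 0, 3] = (0 2 5 9 10 4 6 8 12 3 11)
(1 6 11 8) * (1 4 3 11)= (1 6)(3 11 8 4)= [0, 6, 2, 11, 3, 5, 1, 7, 4, 9, 10, 8]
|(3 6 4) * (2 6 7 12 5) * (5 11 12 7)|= 10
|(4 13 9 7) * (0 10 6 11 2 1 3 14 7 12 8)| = 14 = |(0 10 6 11 2 1 3 14 7 4 13 9 12 8)|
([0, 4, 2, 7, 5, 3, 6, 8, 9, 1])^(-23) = [0, 8, 2, 4, 9, 1, 6, 5, 3, 7]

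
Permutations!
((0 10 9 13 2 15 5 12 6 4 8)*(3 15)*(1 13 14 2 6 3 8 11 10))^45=((0 1 13 6 4 11 10 9 14 2 8)(3 15 5 12))^45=(0 1 13 6 4 11 10 9 14 2 8)(3 15 5 12)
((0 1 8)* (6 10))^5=((0 1 8)(6 10))^5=(0 8 1)(6 10)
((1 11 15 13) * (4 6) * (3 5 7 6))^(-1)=(1 13 15 11)(3 4 6 7 5)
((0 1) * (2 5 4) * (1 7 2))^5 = (0 1 4 5 2 7) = ((0 7 2 5 4 1))^5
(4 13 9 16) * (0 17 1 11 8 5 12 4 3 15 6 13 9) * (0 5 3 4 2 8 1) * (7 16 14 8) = (0 17)(1 11)(2 7 16 4 9 14 8 3 15 6 13 5 12) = [17, 11, 7, 15, 9, 12, 13, 16, 3, 14, 10, 1, 2, 5, 8, 6, 4, 0]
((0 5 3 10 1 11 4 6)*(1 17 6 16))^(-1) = ((0 5 3 10 17 6)(1 11 4 16))^(-1) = (0 6 17 10 3 5)(1 16 4 11)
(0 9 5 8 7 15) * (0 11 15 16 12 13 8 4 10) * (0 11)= [9, 1, 2, 3, 10, 4, 6, 16, 7, 5, 11, 15, 13, 8, 14, 0, 12]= (0 9 5 4 10 11 15)(7 16 12 13 8)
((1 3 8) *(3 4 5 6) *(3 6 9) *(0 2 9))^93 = ((0 2 9 3 8 1 4 5))^93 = (0 1 9 5 8 2 4 3)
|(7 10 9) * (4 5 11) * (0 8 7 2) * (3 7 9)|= 12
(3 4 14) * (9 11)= [0, 1, 2, 4, 14, 5, 6, 7, 8, 11, 10, 9, 12, 13, 3]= (3 4 14)(9 11)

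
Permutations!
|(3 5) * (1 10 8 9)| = 4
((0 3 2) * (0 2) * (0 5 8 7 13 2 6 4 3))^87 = (2 13 7 8 5 3 4 6)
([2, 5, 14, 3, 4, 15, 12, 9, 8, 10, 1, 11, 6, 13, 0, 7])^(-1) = (0 14 2)(1 10 9 7 15 5)(6 12)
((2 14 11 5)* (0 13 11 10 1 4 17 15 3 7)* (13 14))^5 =(0 17 14 15 10 3 1 7 4)(2 13 11 5) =((0 14 10 1 4 17 15 3 7)(2 13 11 5))^5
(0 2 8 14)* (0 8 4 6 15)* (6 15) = (0 2 4 15)(8 14) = [2, 1, 4, 3, 15, 5, 6, 7, 14, 9, 10, 11, 12, 13, 8, 0]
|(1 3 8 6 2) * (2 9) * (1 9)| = 4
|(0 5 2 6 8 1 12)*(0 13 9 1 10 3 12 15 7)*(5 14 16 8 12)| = |(0 14 16 8 10 3 5 2 6 12 13 9 1 15 7)| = 15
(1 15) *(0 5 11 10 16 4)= (0 5 11 10 16 4)(1 15)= [5, 15, 2, 3, 0, 11, 6, 7, 8, 9, 16, 10, 12, 13, 14, 1, 4]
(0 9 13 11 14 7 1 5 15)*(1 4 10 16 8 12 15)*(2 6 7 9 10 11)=(0 10 16 8 12 15)(1 5)(2 6 7 4 11 14 9 13)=[10, 5, 6, 3, 11, 1, 7, 4, 12, 13, 16, 14, 15, 2, 9, 0, 8]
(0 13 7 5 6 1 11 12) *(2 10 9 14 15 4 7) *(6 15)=(0 13 2 10 9 14 6 1 11 12)(4 7 5 15)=[13, 11, 10, 3, 7, 15, 1, 5, 8, 14, 9, 12, 0, 2, 6, 4]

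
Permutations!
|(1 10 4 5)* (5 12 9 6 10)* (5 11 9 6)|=4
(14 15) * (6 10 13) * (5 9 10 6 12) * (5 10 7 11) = (5 9 7 11)(10 13 12)(14 15) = [0, 1, 2, 3, 4, 9, 6, 11, 8, 7, 13, 5, 10, 12, 15, 14]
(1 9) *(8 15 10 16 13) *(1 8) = [0, 9, 2, 3, 4, 5, 6, 7, 15, 8, 16, 11, 12, 1, 14, 10, 13] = (1 9 8 15 10 16 13)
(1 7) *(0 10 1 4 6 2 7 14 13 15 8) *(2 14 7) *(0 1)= (0 10)(1 7 4 6 14 13 15 8)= [10, 7, 2, 3, 6, 5, 14, 4, 1, 9, 0, 11, 12, 15, 13, 8]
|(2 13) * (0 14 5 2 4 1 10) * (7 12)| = 8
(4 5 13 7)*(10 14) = (4 5 13 7)(10 14) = [0, 1, 2, 3, 5, 13, 6, 4, 8, 9, 14, 11, 12, 7, 10]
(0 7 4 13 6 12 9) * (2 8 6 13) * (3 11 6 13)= (0 7 4 2 8 13 3 11 6 12 9)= [7, 1, 8, 11, 2, 5, 12, 4, 13, 0, 10, 6, 9, 3]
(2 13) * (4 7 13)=[0, 1, 4, 3, 7, 5, 6, 13, 8, 9, 10, 11, 12, 2]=(2 4 7 13)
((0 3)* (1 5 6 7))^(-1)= ((0 3)(1 5 6 7))^(-1)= (0 3)(1 7 6 5)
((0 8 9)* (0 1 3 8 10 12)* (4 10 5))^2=((0 5 4 10 12)(1 3 8 9))^2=(0 4 12 5 10)(1 8)(3 9)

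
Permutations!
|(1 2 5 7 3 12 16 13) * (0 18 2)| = |(0 18 2 5 7 3 12 16 13 1)| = 10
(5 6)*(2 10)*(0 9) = (0 9)(2 10)(5 6) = [9, 1, 10, 3, 4, 6, 5, 7, 8, 0, 2]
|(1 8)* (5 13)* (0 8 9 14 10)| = 6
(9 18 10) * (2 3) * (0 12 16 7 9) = (0 12 16 7 9 18 10)(2 3) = [12, 1, 3, 2, 4, 5, 6, 9, 8, 18, 0, 11, 16, 13, 14, 15, 7, 17, 10]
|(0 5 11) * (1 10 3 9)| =12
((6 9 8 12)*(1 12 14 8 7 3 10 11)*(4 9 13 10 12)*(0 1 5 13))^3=(0 9 12 1 7 6 4 3)(5 11 10 13)(8 14)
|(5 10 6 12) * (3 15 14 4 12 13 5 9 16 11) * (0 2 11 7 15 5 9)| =15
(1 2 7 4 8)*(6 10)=(1 2 7 4 8)(6 10)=[0, 2, 7, 3, 8, 5, 10, 4, 1, 9, 6]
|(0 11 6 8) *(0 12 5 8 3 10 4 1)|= 21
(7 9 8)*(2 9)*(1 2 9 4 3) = [0, 2, 4, 1, 3, 5, 6, 9, 7, 8] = (1 2 4 3)(7 9 8)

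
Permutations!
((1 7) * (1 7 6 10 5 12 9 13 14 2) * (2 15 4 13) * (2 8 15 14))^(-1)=(1 2 13 4 15 8 9 12 5 10 6)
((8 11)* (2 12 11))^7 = (2 8 11 12)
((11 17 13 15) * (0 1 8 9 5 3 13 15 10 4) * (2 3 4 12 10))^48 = (17)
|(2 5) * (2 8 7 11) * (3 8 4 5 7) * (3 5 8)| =|(2 7 11)(4 8 5)| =3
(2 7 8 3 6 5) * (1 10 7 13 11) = [0, 10, 13, 6, 4, 2, 5, 8, 3, 9, 7, 1, 12, 11] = (1 10 7 8 3 6 5 2 13 11)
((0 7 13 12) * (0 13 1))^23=((0 7 1)(12 13))^23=(0 1 7)(12 13)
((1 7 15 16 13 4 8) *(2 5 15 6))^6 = ((1 7 6 2 5 15 16 13 4 8))^6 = (1 16 6 4 5)(2 8 15 7 13)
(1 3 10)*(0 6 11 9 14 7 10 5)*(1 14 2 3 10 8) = (0 6 11 9 2 3 5)(1 10 14 7 8) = [6, 10, 3, 5, 4, 0, 11, 8, 1, 2, 14, 9, 12, 13, 7]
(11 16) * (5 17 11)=(5 17 11 16)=[0, 1, 2, 3, 4, 17, 6, 7, 8, 9, 10, 16, 12, 13, 14, 15, 5, 11]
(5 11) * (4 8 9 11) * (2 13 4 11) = [0, 1, 13, 3, 8, 11, 6, 7, 9, 2, 10, 5, 12, 4] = (2 13 4 8 9)(5 11)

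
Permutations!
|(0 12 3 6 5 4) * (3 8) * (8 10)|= 8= |(0 12 10 8 3 6 5 4)|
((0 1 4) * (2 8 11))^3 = (11)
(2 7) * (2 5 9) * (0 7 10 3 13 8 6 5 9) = [7, 1, 10, 13, 4, 0, 5, 9, 6, 2, 3, 11, 12, 8] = (0 7 9 2 10 3 13 8 6 5)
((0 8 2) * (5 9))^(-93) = (5 9) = ((0 8 2)(5 9))^(-93)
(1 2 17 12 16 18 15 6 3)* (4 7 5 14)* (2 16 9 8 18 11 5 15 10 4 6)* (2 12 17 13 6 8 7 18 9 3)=(1 16 11 5 14 8 9 7 15 12 3)(2 13 6)(4 18 10)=[0, 16, 13, 1, 18, 14, 2, 15, 9, 7, 4, 5, 3, 6, 8, 12, 11, 17, 10]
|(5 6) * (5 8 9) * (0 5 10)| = 6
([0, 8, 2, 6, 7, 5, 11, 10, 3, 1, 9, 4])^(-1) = [0, 9, 2, 8, 11, 5, 3, 4, 1, 10, 7, 6]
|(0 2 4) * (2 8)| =|(0 8 2 4)| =4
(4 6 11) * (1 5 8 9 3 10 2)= (1 5 8 9 3 10 2)(4 6 11)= [0, 5, 1, 10, 6, 8, 11, 7, 9, 3, 2, 4]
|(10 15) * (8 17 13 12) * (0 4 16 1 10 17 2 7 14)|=|(0 4 16 1 10 15 17 13 12 8 2 7 14)|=13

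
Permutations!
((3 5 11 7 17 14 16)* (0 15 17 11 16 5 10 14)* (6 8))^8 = (0 17 15)(3 5 10 16 14)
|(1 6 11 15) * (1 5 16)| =6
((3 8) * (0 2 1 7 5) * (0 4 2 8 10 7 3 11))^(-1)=((0 8 11)(1 3 10 7 5 4 2))^(-1)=(0 11 8)(1 2 4 5 7 10 3)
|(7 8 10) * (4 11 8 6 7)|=|(4 11 8 10)(6 7)|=4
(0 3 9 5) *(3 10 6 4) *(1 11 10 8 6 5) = (0 8 6 4 3 9 1 11 10 5) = [8, 11, 2, 9, 3, 0, 4, 7, 6, 1, 5, 10]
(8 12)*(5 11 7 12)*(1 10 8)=(1 10 8 5 11 7 12)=[0, 10, 2, 3, 4, 11, 6, 12, 5, 9, 8, 7, 1]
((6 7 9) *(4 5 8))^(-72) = ((4 5 8)(6 7 9))^(-72) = (9)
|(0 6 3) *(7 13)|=|(0 6 3)(7 13)|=6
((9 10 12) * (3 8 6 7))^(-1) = ((3 8 6 7)(9 10 12))^(-1) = (3 7 6 8)(9 12 10)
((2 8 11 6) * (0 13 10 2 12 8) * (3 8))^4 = ((0 13 10 2)(3 8 11 6 12))^4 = (13)(3 12 6 11 8)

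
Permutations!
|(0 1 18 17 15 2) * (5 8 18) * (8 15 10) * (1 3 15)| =|(0 3 15 2)(1 5)(8 18 17 10)| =4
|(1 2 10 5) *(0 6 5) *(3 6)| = 7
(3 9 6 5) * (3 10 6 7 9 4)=[0, 1, 2, 4, 3, 10, 5, 9, 8, 7, 6]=(3 4)(5 10 6)(7 9)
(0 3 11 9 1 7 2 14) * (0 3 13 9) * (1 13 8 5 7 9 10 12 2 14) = (0 8 5 7 14 3 11)(1 9 13 10 12 2) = [8, 9, 1, 11, 4, 7, 6, 14, 5, 13, 12, 0, 2, 10, 3]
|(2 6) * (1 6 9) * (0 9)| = |(0 9 1 6 2)| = 5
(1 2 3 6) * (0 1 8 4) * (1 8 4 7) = (0 8 7 1 2 3 6 4) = [8, 2, 3, 6, 0, 5, 4, 1, 7]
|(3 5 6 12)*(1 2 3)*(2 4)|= |(1 4 2 3 5 6 12)|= 7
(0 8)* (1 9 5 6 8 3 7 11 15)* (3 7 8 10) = (0 7 11 15 1 9 5 6 10 3 8) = [7, 9, 2, 8, 4, 6, 10, 11, 0, 5, 3, 15, 12, 13, 14, 1]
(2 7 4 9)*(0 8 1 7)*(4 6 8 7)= (0 7 6 8 1 4 9 2)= [7, 4, 0, 3, 9, 5, 8, 6, 1, 2]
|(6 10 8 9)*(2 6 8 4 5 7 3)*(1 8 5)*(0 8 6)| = |(0 8 9 5 7 3 2)(1 6 10 4)| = 28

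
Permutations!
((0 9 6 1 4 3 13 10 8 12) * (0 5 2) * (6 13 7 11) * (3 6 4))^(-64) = ((0 9 13 10 8 12 5 2)(1 3 7 11 4 6))^(-64) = (13)(1 7 4)(3 11 6)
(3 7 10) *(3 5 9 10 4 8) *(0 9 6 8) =(0 9 10 5 6 8 3 7 4) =[9, 1, 2, 7, 0, 6, 8, 4, 3, 10, 5]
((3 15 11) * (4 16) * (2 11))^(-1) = (2 15 3 11)(4 16) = ((2 11 3 15)(4 16))^(-1)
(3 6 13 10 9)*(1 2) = [0, 2, 1, 6, 4, 5, 13, 7, 8, 3, 9, 11, 12, 10] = (1 2)(3 6 13 10 9)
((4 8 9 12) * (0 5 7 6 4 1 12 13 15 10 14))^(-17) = ((0 5 7 6 4 8 9 13 15 10 14)(1 12))^(-17) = (0 8 14 4 10 6 15 7 13 5 9)(1 12)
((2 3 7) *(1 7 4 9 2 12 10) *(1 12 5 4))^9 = ((1 7 5 4 9 2 3)(10 12))^9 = (1 5 9 3 7 4 2)(10 12)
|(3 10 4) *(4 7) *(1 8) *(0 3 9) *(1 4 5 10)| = 6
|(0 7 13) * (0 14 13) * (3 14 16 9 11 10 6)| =|(0 7)(3 14 13 16 9 11 10 6)| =8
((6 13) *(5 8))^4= ((5 8)(6 13))^4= (13)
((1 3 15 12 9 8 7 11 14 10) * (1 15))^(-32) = (15)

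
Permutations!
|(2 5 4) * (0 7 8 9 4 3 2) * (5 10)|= 20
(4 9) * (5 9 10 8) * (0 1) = [1, 0, 2, 3, 10, 9, 6, 7, 5, 4, 8] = (0 1)(4 10 8 5 9)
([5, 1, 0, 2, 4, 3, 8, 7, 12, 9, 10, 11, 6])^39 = [2, 1, 3, 5, 4, 0, 6, 7, 8, 9, 10, 11, 12]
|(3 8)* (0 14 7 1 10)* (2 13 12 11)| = 20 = |(0 14 7 1 10)(2 13 12 11)(3 8)|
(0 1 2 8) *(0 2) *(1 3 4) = (0 3 4 1)(2 8) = [3, 0, 8, 4, 1, 5, 6, 7, 2]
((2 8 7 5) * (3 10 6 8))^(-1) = (2 5 7 8 6 10 3)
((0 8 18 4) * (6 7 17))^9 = ((0 8 18 4)(6 7 17))^9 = (0 8 18 4)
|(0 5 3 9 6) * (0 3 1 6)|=6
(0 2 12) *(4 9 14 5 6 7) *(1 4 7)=(0 2 12)(1 4 9 14 5 6)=[2, 4, 12, 3, 9, 6, 1, 7, 8, 14, 10, 11, 0, 13, 5]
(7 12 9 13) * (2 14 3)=[0, 1, 14, 2, 4, 5, 6, 12, 8, 13, 10, 11, 9, 7, 3]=(2 14 3)(7 12 9 13)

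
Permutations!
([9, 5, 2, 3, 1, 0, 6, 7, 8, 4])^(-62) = [1, 9, 2, 3, 0, 4, 6, 7, 8, 5]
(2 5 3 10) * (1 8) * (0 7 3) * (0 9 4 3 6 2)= [7, 8, 5, 10, 3, 9, 2, 6, 1, 4, 0]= (0 7 6 2 5 9 4 3 10)(1 8)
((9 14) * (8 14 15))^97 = (8 14 9 15)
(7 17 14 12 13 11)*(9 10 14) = (7 17 9 10 14 12 13 11) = [0, 1, 2, 3, 4, 5, 6, 17, 8, 10, 14, 7, 13, 11, 12, 15, 16, 9]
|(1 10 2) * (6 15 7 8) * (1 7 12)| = 8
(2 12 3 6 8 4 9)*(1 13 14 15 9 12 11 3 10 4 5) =(1 13 14 15 9 2 11 3 6 8 5)(4 12 10) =[0, 13, 11, 6, 12, 1, 8, 7, 5, 2, 4, 3, 10, 14, 15, 9]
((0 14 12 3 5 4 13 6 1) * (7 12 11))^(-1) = (0 1 6 13 4 5 3 12 7 11 14)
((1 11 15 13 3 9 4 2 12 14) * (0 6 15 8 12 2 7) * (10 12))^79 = ((0 6 15 13 3 9 4 7)(1 11 8 10 12 14))^79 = (0 7 4 9 3 13 15 6)(1 11 8 10 12 14)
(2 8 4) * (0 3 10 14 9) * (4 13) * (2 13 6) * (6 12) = [3, 1, 8, 10, 13, 5, 2, 7, 12, 0, 14, 11, 6, 4, 9] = (0 3 10 14 9)(2 8 12 6)(4 13)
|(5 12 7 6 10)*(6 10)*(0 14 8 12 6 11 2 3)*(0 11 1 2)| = |(0 14 8 12 7 10 5 6 1 2 3 11)| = 12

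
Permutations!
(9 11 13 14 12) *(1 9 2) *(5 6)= (1 9 11 13 14 12 2)(5 6)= [0, 9, 1, 3, 4, 6, 5, 7, 8, 11, 10, 13, 2, 14, 12]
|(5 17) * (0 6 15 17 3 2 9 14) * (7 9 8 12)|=|(0 6 15 17 5 3 2 8 12 7 9 14)|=12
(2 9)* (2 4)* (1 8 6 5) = (1 8 6 5)(2 9 4) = [0, 8, 9, 3, 2, 1, 5, 7, 6, 4]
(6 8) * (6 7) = [0, 1, 2, 3, 4, 5, 8, 6, 7] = (6 8 7)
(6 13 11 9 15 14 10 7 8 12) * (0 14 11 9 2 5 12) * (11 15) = (15)(0 14 10 7 8)(2 5 12 6 13 9 11) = [14, 1, 5, 3, 4, 12, 13, 8, 0, 11, 7, 2, 6, 9, 10, 15]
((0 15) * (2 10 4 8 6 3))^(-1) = (0 15)(2 3 6 8 4 10)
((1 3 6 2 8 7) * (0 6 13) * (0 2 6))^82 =((1 3 13 2 8 7))^82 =(1 8 13)(2 3 7)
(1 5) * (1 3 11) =(1 5 3 11) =[0, 5, 2, 11, 4, 3, 6, 7, 8, 9, 10, 1]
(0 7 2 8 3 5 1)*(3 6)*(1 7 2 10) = (0 2 8 6 3 5 7 10 1) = [2, 0, 8, 5, 4, 7, 3, 10, 6, 9, 1]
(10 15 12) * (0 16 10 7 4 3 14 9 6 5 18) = (0 16 10 15 12 7 4 3 14 9 6 5 18) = [16, 1, 2, 14, 3, 18, 5, 4, 8, 6, 15, 11, 7, 13, 9, 12, 10, 17, 0]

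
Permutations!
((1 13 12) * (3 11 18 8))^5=((1 13 12)(3 11 18 8))^5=(1 12 13)(3 11 18 8)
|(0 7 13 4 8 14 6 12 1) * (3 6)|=10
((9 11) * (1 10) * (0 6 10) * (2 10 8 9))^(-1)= (0 1 10 2 11 9 8 6)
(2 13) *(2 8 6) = [0, 1, 13, 3, 4, 5, 2, 7, 6, 9, 10, 11, 12, 8] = (2 13 8 6)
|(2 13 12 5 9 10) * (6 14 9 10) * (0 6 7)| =|(0 6 14 9 7)(2 13 12 5 10)| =5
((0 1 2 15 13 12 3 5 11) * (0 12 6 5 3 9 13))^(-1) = (0 15 2 1)(5 6 13 9 12 11)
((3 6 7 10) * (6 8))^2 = (3 6 10 8 7)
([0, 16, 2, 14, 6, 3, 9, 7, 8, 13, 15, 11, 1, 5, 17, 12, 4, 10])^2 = [0, 4, 2, 17, 9, 14, 13, 7, 8, 5, 12, 11, 16, 3, 10, 1, 6, 15]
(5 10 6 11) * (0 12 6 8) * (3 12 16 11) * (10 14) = [16, 1, 2, 12, 4, 14, 3, 7, 0, 9, 8, 5, 6, 13, 10, 15, 11] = (0 16 11 5 14 10 8)(3 12 6)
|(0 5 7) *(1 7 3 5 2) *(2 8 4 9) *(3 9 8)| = |(0 3 5 9 2 1 7)(4 8)| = 14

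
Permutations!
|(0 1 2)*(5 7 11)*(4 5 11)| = |(11)(0 1 2)(4 5 7)| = 3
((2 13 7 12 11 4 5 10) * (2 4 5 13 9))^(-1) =((2 9)(4 13 7 12 11 5 10))^(-1) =(2 9)(4 10 5 11 12 7 13)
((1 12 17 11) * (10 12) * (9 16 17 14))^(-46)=(1 12 9 17)(10 14 16 11)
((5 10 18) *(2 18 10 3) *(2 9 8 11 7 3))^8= ((2 18 5)(3 9 8 11 7))^8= (2 5 18)(3 11 9 7 8)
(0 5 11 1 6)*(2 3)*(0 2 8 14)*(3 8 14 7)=[5, 6, 8, 14, 4, 11, 2, 3, 7, 9, 10, 1, 12, 13, 0]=(0 5 11 1 6 2 8 7 3 14)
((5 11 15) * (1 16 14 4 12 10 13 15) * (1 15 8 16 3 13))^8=(1 10 12 4 14 16 8 13 3)(5 15 11)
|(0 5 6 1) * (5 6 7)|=6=|(0 6 1)(5 7)|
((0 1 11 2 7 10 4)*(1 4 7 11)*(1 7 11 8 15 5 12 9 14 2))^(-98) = (15)(1 10)(7 11)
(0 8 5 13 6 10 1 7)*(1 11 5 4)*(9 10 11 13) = [8, 7, 2, 3, 1, 9, 11, 0, 4, 10, 13, 5, 12, 6] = (0 8 4 1 7)(5 9 10 13 6 11)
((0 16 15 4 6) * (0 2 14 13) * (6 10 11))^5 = ((0 16 15 4 10 11 6 2 14 13))^5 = (0 11)(2 15)(4 14)(6 16)(10 13)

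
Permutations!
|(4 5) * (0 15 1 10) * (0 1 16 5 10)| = |(0 15 16 5 4 10 1)| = 7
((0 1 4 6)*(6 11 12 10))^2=((0 1 4 11 12 10 6))^2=(0 4 12 6 1 11 10)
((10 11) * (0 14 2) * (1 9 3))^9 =((0 14 2)(1 9 3)(10 11))^9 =(14)(10 11)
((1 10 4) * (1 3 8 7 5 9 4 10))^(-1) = (10)(3 4 9 5 7 8)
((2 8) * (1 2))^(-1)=(1 8 2)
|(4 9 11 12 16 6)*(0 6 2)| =8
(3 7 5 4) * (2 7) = [0, 1, 7, 2, 3, 4, 6, 5] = (2 7 5 4 3)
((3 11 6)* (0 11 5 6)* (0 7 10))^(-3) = (0 11 7 10)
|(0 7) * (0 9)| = |(0 7 9)| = 3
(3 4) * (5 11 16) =[0, 1, 2, 4, 3, 11, 6, 7, 8, 9, 10, 16, 12, 13, 14, 15, 5] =(3 4)(5 11 16)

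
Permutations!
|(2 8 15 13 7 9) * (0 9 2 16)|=15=|(0 9 16)(2 8 15 13 7)|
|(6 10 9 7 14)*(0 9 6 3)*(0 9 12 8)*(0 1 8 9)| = 6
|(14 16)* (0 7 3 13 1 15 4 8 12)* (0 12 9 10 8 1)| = 12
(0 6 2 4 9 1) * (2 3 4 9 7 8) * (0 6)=(1 6 3 4 7 8 2 9)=[0, 6, 9, 4, 7, 5, 3, 8, 2, 1]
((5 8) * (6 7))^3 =((5 8)(6 7))^3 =(5 8)(6 7)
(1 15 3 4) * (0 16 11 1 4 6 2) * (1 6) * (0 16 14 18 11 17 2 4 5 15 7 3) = (0 14 18 11 6 4 5 15)(1 7 3)(2 16 17) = [14, 7, 16, 1, 5, 15, 4, 3, 8, 9, 10, 6, 12, 13, 18, 0, 17, 2, 11]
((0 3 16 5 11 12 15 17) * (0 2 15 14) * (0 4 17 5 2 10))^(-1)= (0 10 17 4 14 12 11 5 15 2 16 3)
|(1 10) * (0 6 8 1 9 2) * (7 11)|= |(0 6 8 1 10 9 2)(7 11)|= 14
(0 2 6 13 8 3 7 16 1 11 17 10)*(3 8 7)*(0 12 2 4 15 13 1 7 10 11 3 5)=(0 4 15 13 10 12 2 6 1 3 5)(7 16)(11 17)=[4, 3, 6, 5, 15, 0, 1, 16, 8, 9, 12, 17, 2, 10, 14, 13, 7, 11]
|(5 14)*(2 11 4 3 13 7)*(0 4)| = 14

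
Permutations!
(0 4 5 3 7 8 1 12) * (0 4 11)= (0 11)(1 12 4 5 3 7 8)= [11, 12, 2, 7, 5, 3, 6, 8, 1, 9, 10, 0, 4]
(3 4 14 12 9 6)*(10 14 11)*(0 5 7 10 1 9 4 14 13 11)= (0 5 7 10 13 11 1 9 6 3 14 12 4)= [5, 9, 2, 14, 0, 7, 3, 10, 8, 6, 13, 1, 4, 11, 12]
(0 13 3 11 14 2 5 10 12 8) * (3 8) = [13, 1, 5, 11, 4, 10, 6, 7, 0, 9, 12, 14, 3, 8, 2] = (0 13 8)(2 5 10 12 3 11 14)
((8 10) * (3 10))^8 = (3 8 10)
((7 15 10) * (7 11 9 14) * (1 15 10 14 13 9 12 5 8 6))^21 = (1 15 14 7 10 11 12 5 8 6)(9 13)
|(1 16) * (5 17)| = 2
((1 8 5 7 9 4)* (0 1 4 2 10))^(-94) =(0 8 7 2)(1 5 9 10)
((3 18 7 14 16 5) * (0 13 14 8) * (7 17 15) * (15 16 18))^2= (0 14 17 5 15 8 13 18 16 3 7)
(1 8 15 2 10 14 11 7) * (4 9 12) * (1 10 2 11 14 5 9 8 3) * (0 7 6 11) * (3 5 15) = (0 7 10 15)(1 5 9 12 4 8 3)(6 11) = [7, 5, 2, 1, 8, 9, 11, 10, 3, 12, 15, 6, 4, 13, 14, 0]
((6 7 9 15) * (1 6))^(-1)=((1 6 7 9 15))^(-1)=(1 15 9 7 6)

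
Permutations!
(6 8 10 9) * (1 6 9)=(1 6 8 10)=[0, 6, 2, 3, 4, 5, 8, 7, 10, 9, 1]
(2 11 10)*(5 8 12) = [0, 1, 11, 3, 4, 8, 6, 7, 12, 9, 2, 10, 5] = (2 11 10)(5 8 12)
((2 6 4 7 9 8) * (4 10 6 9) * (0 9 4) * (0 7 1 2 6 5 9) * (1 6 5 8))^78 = ((1 2 4 6 10 8 5 9))^78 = (1 5 10 4)(2 9 8 6)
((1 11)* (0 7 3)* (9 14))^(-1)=((0 7 3)(1 11)(9 14))^(-1)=(0 3 7)(1 11)(9 14)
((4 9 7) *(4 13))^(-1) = (4 13 7 9)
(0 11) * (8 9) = [11, 1, 2, 3, 4, 5, 6, 7, 9, 8, 10, 0] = (0 11)(8 9)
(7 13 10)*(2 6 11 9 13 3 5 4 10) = [0, 1, 6, 5, 10, 4, 11, 3, 8, 13, 7, 9, 12, 2] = (2 6 11 9 13)(3 5 4 10 7)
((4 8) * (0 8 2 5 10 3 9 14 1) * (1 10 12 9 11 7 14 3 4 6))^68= (2 10 7 3 12)(4 14 11 9 5)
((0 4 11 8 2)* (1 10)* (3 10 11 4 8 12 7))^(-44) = ((0 8 2)(1 11 12 7 3 10))^(-44) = (0 8 2)(1 3 12)(7 11 10)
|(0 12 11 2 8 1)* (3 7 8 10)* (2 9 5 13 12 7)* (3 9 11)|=28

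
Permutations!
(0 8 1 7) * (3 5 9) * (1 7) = [8, 1, 2, 5, 4, 9, 6, 0, 7, 3] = (0 8 7)(3 5 9)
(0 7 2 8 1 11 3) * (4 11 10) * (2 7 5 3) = (0 5 3)(1 10 4 11 2 8) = [5, 10, 8, 0, 11, 3, 6, 7, 1, 9, 4, 2]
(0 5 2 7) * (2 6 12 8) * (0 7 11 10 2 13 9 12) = (0 5 6)(2 11 10)(8 13 9 12) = [5, 1, 11, 3, 4, 6, 0, 7, 13, 12, 2, 10, 8, 9]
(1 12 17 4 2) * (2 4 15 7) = (1 12 17 15 7 2) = [0, 12, 1, 3, 4, 5, 6, 2, 8, 9, 10, 11, 17, 13, 14, 7, 16, 15]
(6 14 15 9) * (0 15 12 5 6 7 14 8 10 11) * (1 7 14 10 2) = (0 15 9 14 12 5 6 8 2 1 7 10 11) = [15, 7, 1, 3, 4, 6, 8, 10, 2, 14, 11, 0, 5, 13, 12, 9]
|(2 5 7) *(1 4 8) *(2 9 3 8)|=8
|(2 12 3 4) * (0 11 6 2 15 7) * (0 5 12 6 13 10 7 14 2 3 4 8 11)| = 13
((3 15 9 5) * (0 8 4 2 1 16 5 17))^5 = (0 16 17 1 9 2 15 4 3 8 5) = ((0 8 4 2 1 16 5 3 15 9 17))^5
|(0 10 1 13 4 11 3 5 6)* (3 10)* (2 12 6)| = |(0 3 5 2 12 6)(1 13 4 11 10)| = 30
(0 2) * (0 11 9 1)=(0 2 11 9 1)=[2, 0, 11, 3, 4, 5, 6, 7, 8, 1, 10, 9]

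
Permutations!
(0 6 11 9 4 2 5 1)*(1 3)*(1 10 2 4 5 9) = (0 6 11 1)(2 9 5 3 10) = [6, 0, 9, 10, 4, 3, 11, 7, 8, 5, 2, 1]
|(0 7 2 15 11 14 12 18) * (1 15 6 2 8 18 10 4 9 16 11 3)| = 84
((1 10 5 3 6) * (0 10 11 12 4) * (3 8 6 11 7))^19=(0 11 1 5 4 3 6 10 12 7 8)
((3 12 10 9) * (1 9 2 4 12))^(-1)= (1 3 9)(2 10 12 4)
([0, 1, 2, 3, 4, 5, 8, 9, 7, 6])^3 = (6 9 7 8)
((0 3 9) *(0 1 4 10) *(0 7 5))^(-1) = (0 5 7 10 4 1 9 3)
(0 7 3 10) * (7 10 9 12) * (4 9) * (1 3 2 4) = (0 10)(1 3)(2 4 9 12 7) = [10, 3, 4, 1, 9, 5, 6, 2, 8, 12, 0, 11, 7]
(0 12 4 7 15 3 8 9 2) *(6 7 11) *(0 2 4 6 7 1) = (0 12 6 1)(3 8 9 4 11 7 15) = [12, 0, 2, 8, 11, 5, 1, 15, 9, 4, 10, 7, 6, 13, 14, 3]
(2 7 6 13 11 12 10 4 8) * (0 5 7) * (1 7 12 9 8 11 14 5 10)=(0 10 4 11 9 8 2)(1 7 6 13 14 5 12)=[10, 7, 0, 3, 11, 12, 13, 6, 2, 8, 4, 9, 1, 14, 5]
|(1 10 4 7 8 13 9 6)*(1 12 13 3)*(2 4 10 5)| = |(1 5 2 4 7 8 3)(6 12 13 9)| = 28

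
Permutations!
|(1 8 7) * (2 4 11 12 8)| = 7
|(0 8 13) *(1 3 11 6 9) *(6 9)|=12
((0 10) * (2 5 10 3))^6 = ((0 3 2 5 10))^6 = (0 3 2 5 10)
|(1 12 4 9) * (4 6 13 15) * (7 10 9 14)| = |(1 12 6 13 15 4 14 7 10 9)| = 10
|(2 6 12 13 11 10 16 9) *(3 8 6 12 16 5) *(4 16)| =12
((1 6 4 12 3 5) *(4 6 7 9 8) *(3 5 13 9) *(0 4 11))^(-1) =(0 11 8 9 13 3 7 1 5 12 4)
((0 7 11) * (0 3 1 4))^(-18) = ((0 7 11 3 1 4))^(-18) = (11)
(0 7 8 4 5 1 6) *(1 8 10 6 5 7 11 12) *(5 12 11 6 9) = (0 6)(1 12)(4 7 10 9 5 8) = [6, 12, 2, 3, 7, 8, 0, 10, 4, 5, 9, 11, 1]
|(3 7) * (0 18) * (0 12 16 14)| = 10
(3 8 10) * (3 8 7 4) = (3 7 4)(8 10) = [0, 1, 2, 7, 3, 5, 6, 4, 10, 9, 8]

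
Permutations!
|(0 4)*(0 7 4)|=|(4 7)|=2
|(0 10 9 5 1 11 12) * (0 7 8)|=9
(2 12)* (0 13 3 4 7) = [13, 1, 12, 4, 7, 5, 6, 0, 8, 9, 10, 11, 2, 3] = (0 13 3 4 7)(2 12)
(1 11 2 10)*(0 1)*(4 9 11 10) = (0 1 10)(2 4 9 11) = [1, 10, 4, 3, 9, 5, 6, 7, 8, 11, 0, 2]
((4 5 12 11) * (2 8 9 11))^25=(2 4 8 5 9 12 11)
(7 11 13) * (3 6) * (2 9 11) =(2 9 11 13 7)(3 6) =[0, 1, 9, 6, 4, 5, 3, 2, 8, 11, 10, 13, 12, 7]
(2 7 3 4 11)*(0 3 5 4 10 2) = (0 3 10 2 7 5 4 11) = [3, 1, 7, 10, 11, 4, 6, 5, 8, 9, 2, 0]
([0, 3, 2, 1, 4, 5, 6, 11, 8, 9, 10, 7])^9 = (1 3)(7 11)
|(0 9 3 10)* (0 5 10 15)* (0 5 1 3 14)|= 15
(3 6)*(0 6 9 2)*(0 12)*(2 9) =[6, 1, 12, 2, 4, 5, 3, 7, 8, 9, 10, 11, 0] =(0 6 3 2 12)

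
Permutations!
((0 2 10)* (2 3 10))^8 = (0 10 3)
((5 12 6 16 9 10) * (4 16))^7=((4 16 9 10 5 12 6))^7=(16)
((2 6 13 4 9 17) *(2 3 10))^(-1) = (2 10 3 17 9 4 13 6)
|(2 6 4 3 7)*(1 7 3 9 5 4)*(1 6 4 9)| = 4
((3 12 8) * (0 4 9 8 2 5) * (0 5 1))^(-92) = (0 3)(1 8)(2 9)(4 12)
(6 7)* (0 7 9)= (0 7 6 9)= [7, 1, 2, 3, 4, 5, 9, 6, 8, 0]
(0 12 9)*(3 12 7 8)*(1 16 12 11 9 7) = [1, 16, 2, 11, 4, 5, 6, 8, 3, 0, 10, 9, 7, 13, 14, 15, 12] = (0 1 16 12 7 8 3 11 9)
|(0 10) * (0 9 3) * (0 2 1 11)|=|(0 10 9 3 2 1 11)|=7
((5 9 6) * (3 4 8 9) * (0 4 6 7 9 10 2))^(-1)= (0 2 10 8 4)(3 5 6)(7 9)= ((0 4 8 10 2)(3 6 5)(7 9))^(-1)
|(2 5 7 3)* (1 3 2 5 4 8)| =7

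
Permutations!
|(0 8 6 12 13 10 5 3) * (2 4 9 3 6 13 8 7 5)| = |(0 7 5 6 12 8 13 10 2 4 9 3)| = 12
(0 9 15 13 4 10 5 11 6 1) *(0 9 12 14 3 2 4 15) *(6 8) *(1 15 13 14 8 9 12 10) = (0 10 5 11 9)(1 12 8 6 15 14 3 2 4) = [10, 12, 4, 2, 1, 11, 15, 7, 6, 0, 5, 9, 8, 13, 3, 14]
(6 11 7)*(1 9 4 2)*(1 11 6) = [0, 9, 11, 3, 2, 5, 6, 1, 8, 4, 10, 7] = (1 9 4 2 11 7)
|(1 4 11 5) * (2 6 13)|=12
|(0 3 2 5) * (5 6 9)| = 6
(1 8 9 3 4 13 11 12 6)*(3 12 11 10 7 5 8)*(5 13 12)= (1 3 4 12 6)(5 8 9)(7 13 10)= [0, 3, 2, 4, 12, 8, 1, 13, 9, 5, 7, 11, 6, 10]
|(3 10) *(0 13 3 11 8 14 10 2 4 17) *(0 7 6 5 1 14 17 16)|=18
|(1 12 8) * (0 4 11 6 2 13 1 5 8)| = 8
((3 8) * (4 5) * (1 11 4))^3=(1 5 4 11)(3 8)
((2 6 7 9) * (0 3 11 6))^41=((0 3 11 6 7 9 2))^41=(0 2 9 7 6 11 3)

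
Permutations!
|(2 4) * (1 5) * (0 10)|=2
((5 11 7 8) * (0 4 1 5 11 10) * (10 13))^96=(13)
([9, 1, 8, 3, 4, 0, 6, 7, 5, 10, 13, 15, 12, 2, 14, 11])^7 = (11 15)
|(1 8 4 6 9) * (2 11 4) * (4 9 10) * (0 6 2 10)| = 14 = |(0 6)(1 8 10 4 2 11 9)|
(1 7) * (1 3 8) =(1 7 3 8) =[0, 7, 2, 8, 4, 5, 6, 3, 1]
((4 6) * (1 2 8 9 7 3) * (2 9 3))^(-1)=((1 9 7 2 8 3)(4 6))^(-1)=(1 3 8 2 7 9)(4 6)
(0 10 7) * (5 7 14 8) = (0 10 14 8 5 7) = [10, 1, 2, 3, 4, 7, 6, 0, 5, 9, 14, 11, 12, 13, 8]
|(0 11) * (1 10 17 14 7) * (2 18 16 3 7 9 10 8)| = |(0 11)(1 8 2 18 16 3 7)(9 10 17 14)| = 28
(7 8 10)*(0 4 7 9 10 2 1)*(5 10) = (0 4 7 8 2 1)(5 10 9) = [4, 0, 1, 3, 7, 10, 6, 8, 2, 5, 9]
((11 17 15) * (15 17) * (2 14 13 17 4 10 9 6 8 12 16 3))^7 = ((2 14 13 17 4 10 9 6 8 12 16 3)(11 15))^7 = (2 6 13 12 4 3 9 14 8 17 16 10)(11 15)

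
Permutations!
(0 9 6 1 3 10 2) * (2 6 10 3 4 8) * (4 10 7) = (0 9 7 4 8 2)(1 10 6) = [9, 10, 0, 3, 8, 5, 1, 4, 2, 7, 6]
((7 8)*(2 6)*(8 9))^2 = (7 8 9)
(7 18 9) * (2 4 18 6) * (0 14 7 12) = (0 14 7 6 2 4 18 9 12) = [14, 1, 4, 3, 18, 5, 2, 6, 8, 12, 10, 11, 0, 13, 7, 15, 16, 17, 9]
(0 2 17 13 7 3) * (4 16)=(0 2 17 13 7 3)(4 16)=[2, 1, 17, 0, 16, 5, 6, 3, 8, 9, 10, 11, 12, 7, 14, 15, 4, 13]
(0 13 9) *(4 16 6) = (0 13 9)(4 16 6) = [13, 1, 2, 3, 16, 5, 4, 7, 8, 0, 10, 11, 12, 9, 14, 15, 6]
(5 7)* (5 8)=[0, 1, 2, 3, 4, 7, 6, 8, 5]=(5 7 8)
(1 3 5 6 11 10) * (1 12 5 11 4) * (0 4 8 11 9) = (0 4 1 3 9)(5 6 8 11 10 12) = [4, 3, 2, 9, 1, 6, 8, 7, 11, 0, 12, 10, 5]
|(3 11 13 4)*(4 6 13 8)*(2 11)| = |(2 11 8 4 3)(6 13)| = 10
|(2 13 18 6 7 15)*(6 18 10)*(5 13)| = |(18)(2 5 13 10 6 7 15)| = 7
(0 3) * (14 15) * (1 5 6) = (0 3)(1 5 6)(14 15) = [3, 5, 2, 0, 4, 6, 1, 7, 8, 9, 10, 11, 12, 13, 15, 14]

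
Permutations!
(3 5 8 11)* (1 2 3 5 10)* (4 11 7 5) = (1 2 3 10)(4 11)(5 8 7) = [0, 2, 3, 10, 11, 8, 6, 5, 7, 9, 1, 4]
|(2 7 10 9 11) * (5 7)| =|(2 5 7 10 9 11)| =6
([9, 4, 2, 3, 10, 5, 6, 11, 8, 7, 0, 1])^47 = (0 4 11 9 10 1 7)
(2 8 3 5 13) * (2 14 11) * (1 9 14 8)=(1 9 14 11 2)(3 5 13 8)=[0, 9, 1, 5, 4, 13, 6, 7, 3, 14, 10, 2, 12, 8, 11]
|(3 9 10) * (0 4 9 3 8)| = |(0 4 9 10 8)| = 5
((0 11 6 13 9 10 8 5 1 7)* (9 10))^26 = (0 7 1 5 8 10 13 6 11)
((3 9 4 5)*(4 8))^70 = (9)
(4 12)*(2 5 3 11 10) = (2 5 3 11 10)(4 12) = [0, 1, 5, 11, 12, 3, 6, 7, 8, 9, 2, 10, 4]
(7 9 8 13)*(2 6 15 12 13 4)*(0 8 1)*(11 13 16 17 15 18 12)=[8, 0, 6, 3, 2, 5, 18, 9, 4, 1, 10, 13, 16, 7, 14, 11, 17, 15, 12]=(0 8 4 2 6 18 12 16 17 15 11 13 7 9 1)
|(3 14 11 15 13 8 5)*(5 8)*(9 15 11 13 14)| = 6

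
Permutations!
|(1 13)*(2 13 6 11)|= |(1 6 11 2 13)|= 5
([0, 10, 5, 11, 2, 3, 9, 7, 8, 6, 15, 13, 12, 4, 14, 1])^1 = (1 10 15)(2 5 3 11 13 4)(6 9)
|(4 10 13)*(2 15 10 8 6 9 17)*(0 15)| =10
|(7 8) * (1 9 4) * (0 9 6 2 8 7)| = 7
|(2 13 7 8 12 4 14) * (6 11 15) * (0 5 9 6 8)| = 13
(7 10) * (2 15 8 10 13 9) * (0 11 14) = [11, 1, 15, 3, 4, 5, 6, 13, 10, 2, 7, 14, 12, 9, 0, 8] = (0 11 14)(2 15 8 10 7 13 9)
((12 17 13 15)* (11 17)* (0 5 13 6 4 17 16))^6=((0 5 13 15 12 11 16)(4 17 6))^6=(17)(0 16 11 12 15 13 5)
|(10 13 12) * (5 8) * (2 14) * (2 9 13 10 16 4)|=|(2 14 9 13 12 16 4)(5 8)|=14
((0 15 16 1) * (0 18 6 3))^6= ((0 15 16 1 18 6 3))^6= (0 3 6 18 1 16 15)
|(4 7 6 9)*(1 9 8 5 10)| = |(1 9 4 7 6 8 5 10)| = 8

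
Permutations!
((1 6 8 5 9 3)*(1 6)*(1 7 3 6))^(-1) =(1 3 7)(5 8 6 9)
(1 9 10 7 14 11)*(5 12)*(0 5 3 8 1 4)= (0 5 12 3 8 1 9 10 7 14 11 4)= [5, 9, 2, 8, 0, 12, 6, 14, 1, 10, 7, 4, 3, 13, 11]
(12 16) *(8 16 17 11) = (8 16 12 17 11) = [0, 1, 2, 3, 4, 5, 6, 7, 16, 9, 10, 8, 17, 13, 14, 15, 12, 11]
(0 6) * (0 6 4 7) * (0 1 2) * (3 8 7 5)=(0 4 5 3 8 7 1 2)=[4, 2, 0, 8, 5, 3, 6, 1, 7]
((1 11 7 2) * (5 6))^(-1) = ((1 11 7 2)(5 6))^(-1) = (1 2 7 11)(5 6)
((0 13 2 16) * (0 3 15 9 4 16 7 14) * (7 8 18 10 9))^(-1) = (0 14 7 15 3 16 4 9 10 18 8 2 13)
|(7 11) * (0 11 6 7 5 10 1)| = |(0 11 5 10 1)(6 7)| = 10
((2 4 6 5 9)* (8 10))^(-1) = (2 9 5 6 4)(8 10)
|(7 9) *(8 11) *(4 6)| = |(4 6)(7 9)(8 11)| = 2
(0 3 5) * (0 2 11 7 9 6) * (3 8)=(0 8 3 5 2 11 7 9 6)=[8, 1, 11, 5, 4, 2, 0, 9, 3, 6, 10, 7]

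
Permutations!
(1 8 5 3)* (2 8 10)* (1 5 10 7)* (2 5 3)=[0, 7, 8, 3, 4, 2, 6, 1, 10, 9, 5]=(1 7)(2 8 10 5)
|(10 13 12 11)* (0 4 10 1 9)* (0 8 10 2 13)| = 10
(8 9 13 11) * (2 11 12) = (2 11 8 9 13 12) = [0, 1, 11, 3, 4, 5, 6, 7, 9, 13, 10, 8, 2, 12]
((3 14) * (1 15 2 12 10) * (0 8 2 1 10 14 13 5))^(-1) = ((0 8 2 12 14 3 13 5)(1 15))^(-1) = (0 5 13 3 14 12 2 8)(1 15)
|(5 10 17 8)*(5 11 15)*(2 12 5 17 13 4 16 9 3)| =36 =|(2 12 5 10 13 4 16 9 3)(8 11 15 17)|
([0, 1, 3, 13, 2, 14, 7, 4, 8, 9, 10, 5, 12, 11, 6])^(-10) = (2 4 7 6 14 5 11 13 3)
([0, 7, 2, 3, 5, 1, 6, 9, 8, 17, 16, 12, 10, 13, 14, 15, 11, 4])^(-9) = (1 17)(4 7)(5 9)(10 12 11 16)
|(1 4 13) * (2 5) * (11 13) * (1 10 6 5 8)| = 9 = |(1 4 11 13 10 6 5 2 8)|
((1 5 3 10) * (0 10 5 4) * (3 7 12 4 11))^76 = (0 3 4 11 12 1 7 10 5)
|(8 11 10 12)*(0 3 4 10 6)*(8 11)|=7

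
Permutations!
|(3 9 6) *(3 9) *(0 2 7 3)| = 4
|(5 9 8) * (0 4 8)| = |(0 4 8 5 9)| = 5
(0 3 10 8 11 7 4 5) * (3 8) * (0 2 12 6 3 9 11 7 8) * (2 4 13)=(2 12 6 3 10 9 11 8 7 13)(4 5)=[0, 1, 12, 10, 5, 4, 3, 13, 7, 11, 9, 8, 6, 2]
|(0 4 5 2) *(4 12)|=5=|(0 12 4 5 2)|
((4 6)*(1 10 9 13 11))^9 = (1 11 13 9 10)(4 6)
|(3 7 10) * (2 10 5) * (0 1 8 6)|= |(0 1 8 6)(2 10 3 7 5)|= 20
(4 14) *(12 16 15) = (4 14)(12 16 15) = [0, 1, 2, 3, 14, 5, 6, 7, 8, 9, 10, 11, 16, 13, 4, 12, 15]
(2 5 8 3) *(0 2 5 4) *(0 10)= (0 2 4 10)(3 5 8)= [2, 1, 4, 5, 10, 8, 6, 7, 3, 9, 0]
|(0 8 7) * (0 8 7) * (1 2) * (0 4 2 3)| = 7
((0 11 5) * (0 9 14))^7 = (0 5 14 11 9)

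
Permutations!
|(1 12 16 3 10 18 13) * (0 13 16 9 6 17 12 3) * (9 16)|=11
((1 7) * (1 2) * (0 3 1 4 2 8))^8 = ((0 3 1 7 8)(2 4))^8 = (0 7 3 8 1)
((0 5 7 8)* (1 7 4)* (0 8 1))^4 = (8)(0 5 4)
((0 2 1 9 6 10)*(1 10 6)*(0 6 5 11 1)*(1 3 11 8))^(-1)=(0 9 1 8 5 6 10 2)(3 11)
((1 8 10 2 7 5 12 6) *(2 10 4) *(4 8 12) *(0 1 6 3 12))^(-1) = (0 1)(2 4 5 7)(3 12)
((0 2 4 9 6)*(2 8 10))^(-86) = (0 9 2 8 6 4 10)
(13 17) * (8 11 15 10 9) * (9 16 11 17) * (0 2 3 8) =[2, 1, 3, 8, 4, 5, 6, 7, 17, 0, 16, 15, 12, 9, 14, 10, 11, 13] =(0 2 3 8 17 13 9)(10 16 11 15)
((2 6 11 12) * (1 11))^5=(12)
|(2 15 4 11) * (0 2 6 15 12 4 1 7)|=9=|(0 2 12 4 11 6 15 1 7)|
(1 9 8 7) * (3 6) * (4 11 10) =(1 9 8 7)(3 6)(4 11 10) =[0, 9, 2, 6, 11, 5, 3, 1, 7, 8, 4, 10]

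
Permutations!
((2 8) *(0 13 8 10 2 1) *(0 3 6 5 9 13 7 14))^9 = ((0 7 14)(1 3 6 5 9 13 8)(2 10))^9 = (14)(1 6 9 8 3 5 13)(2 10)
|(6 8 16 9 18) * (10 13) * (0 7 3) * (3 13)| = 5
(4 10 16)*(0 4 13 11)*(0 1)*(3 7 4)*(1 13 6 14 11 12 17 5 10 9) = [3, 0, 2, 7, 9, 10, 14, 4, 8, 1, 16, 13, 17, 12, 11, 15, 6, 5] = (0 3 7 4 9 1)(5 10 16 6 14 11 13 12 17)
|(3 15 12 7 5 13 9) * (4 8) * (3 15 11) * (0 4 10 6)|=|(0 4 8 10 6)(3 11)(5 13 9 15 12 7)|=30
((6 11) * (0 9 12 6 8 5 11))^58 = (0 12)(5 11 8)(6 9) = ((0 9 12 6)(5 11 8))^58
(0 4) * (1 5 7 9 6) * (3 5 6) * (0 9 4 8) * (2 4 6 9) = [8, 9, 4, 5, 2, 7, 1, 6, 0, 3] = (0 8)(1 9 3 5 7 6)(2 4)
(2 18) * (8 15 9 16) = [0, 1, 18, 3, 4, 5, 6, 7, 15, 16, 10, 11, 12, 13, 14, 9, 8, 17, 2] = (2 18)(8 15 9 16)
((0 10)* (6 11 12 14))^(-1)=(0 10)(6 14 12 11)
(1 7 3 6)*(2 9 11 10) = (1 7 3 6)(2 9 11 10) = [0, 7, 9, 6, 4, 5, 1, 3, 8, 11, 2, 10]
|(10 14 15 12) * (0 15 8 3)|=|(0 15 12 10 14 8 3)|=7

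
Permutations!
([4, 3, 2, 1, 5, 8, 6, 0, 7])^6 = [4, 1, 2, 3, 5, 8, 6, 0, 7]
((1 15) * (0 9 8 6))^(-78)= (15)(0 8)(6 9)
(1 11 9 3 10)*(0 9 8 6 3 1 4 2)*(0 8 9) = (1 11 9)(2 8 6 3 10 4) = [0, 11, 8, 10, 2, 5, 3, 7, 6, 1, 4, 9]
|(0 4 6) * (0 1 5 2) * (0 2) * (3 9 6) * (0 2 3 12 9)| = 9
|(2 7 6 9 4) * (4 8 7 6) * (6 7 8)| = 6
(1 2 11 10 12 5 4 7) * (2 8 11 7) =(1 8 11 10 12 5 4 2 7) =[0, 8, 7, 3, 2, 4, 6, 1, 11, 9, 12, 10, 5]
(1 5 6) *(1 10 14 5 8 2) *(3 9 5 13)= (1 8 2)(3 9 5 6 10 14 13)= [0, 8, 1, 9, 4, 6, 10, 7, 2, 5, 14, 11, 12, 3, 13]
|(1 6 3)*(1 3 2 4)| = |(1 6 2 4)| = 4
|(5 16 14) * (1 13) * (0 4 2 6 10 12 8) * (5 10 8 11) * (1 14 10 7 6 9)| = 10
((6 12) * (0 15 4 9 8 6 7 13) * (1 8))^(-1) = ((0 15 4 9 1 8 6 12 7 13))^(-1) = (0 13 7 12 6 8 1 9 4 15)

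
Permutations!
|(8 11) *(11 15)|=|(8 15 11)|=3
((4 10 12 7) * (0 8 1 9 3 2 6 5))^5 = (0 2 1 5 3 8 6 9)(4 10 12 7)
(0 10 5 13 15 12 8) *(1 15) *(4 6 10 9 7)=[9, 15, 2, 3, 6, 13, 10, 4, 0, 7, 5, 11, 8, 1, 14, 12]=(0 9 7 4 6 10 5 13 1 15 12 8)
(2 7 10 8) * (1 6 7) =[0, 6, 1, 3, 4, 5, 7, 10, 2, 9, 8] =(1 6 7 10 8 2)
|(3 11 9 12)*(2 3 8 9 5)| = |(2 3 11 5)(8 9 12)| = 12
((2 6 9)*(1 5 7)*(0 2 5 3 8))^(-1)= ((0 2 6 9 5 7 1 3 8))^(-1)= (0 8 3 1 7 5 9 6 2)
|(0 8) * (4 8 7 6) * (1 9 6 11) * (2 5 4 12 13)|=|(0 7 11 1 9 6 12 13 2 5 4 8)|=12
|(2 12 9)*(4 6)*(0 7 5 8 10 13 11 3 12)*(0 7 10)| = 22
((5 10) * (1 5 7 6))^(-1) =(1 6 7 10 5)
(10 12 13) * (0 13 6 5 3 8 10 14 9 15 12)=(0 13 14 9 15 12 6 5 3 8 10)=[13, 1, 2, 8, 4, 3, 5, 7, 10, 15, 0, 11, 6, 14, 9, 12]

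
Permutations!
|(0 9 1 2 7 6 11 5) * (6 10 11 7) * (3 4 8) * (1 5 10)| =|(0 9 5)(1 2 6 7)(3 4 8)(10 11)| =12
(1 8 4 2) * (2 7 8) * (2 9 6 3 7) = (1 9 6 3 7 8 4 2) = [0, 9, 1, 7, 2, 5, 3, 8, 4, 6]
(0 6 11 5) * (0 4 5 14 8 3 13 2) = (0 6 11 14 8 3 13 2)(4 5) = [6, 1, 0, 13, 5, 4, 11, 7, 3, 9, 10, 14, 12, 2, 8]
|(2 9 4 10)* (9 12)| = 5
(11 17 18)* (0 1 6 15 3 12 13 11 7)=[1, 6, 2, 12, 4, 5, 15, 0, 8, 9, 10, 17, 13, 11, 14, 3, 16, 18, 7]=(0 1 6 15 3 12 13 11 17 18 7)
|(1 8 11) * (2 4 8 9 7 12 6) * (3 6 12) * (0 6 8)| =|(12)(0 6 2 4)(1 9 7 3 8 11)| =12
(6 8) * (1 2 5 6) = (1 2 5 6 8) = [0, 2, 5, 3, 4, 6, 8, 7, 1]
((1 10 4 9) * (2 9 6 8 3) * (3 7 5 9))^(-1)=(1 9 5 7 8 6 4 10)(2 3)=((1 10 4 6 8 7 5 9)(2 3))^(-1)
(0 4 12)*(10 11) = (0 4 12)(10 11) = [4, 1, 2, 3, 12, 5, 6, 7, 8, 9, 11, 10, 0]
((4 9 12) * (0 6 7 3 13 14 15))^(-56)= ((0 6 7 3 13 14 15)(4 9 12))^(-56)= (15)(4 9 12)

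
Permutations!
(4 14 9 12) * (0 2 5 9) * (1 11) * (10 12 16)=(0 2 5 9 16 10 12 4 14)(1 11)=[2, 11, 5, 3, 14, 9, 6, 7, 8, 16, 12, 1, 4, 13, 0, 15, 10]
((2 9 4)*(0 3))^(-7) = (0 3)(2 4 9)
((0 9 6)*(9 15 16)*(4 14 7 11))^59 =(0 6 9 16 15)(4 11 7 14)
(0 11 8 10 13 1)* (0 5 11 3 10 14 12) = [3, 5, 2, 10, 4, 11, 6, 7, 14, 9, 13, 8, 0, 1, 12] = (0 3 10 13 1 5 11 8 14 12)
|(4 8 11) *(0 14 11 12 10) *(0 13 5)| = |(0 14 11 4 8 12 10 13 5)| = 9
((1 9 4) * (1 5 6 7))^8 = (1 4 6)(5 7 9)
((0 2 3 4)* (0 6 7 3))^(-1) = (0 2)(3 7 6 4)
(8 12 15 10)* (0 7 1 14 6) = (0 7 1 14 6)(8 12 15 10) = [7, 14, 2, 3, 4, 5, 0, 1, 12, 9, 8, 11, 15, 13, 6, 10]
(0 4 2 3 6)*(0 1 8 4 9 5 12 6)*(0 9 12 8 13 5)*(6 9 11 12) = [6, 13, 3, 11, 2, 8, 1, 7, 4, 0, 10, 12, 9, 5] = (0 6 1 13 5 8 4 2 3 11 12 9)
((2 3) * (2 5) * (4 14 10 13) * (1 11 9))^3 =(4 13 10 14)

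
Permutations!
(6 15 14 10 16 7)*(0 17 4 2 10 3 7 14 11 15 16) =(0 17 4 2 10)(3 7 6 16 14)(11 15) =[17, 1, 10, 7, 2, 5, 16, 6, 8, 9, 0, 15, 12, 13, 3, 11, 14, 4]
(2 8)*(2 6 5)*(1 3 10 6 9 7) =(1 3 10 6 5 2 8 9 7) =[0, 3, 8, 10, 4, 2, 5, 1, 9, 7, 6]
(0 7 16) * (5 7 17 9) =[17, 1, 2, 3, 4, 7, 6, 16, 8, 5, 10, 11, 12, 13, 14, 15, 0, 9] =(0 17 9 5 7 16)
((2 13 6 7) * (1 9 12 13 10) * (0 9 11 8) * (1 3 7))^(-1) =((0 9 12 13 6 1 11 8)(2 10 3 7))^(-1) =(0 8 11 1 6 13 12 9)(2 7 3 10)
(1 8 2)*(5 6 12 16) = [0, 8, 1, 3, 4, 6, 12, 7, 2, 9, 10, 11, 16, 13, 14, 15, 5] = (1 8 2)(5 6 12 16)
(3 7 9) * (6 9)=(3 7 6 9)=[0, 1, 2, 7, 4, 5, 9, 6, 8, 3]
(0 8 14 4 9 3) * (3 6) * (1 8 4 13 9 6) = (0 4 6 3)(1 8 14 13 9) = [4, 8, 2, 0, 6, 5, 3, 7, 14, 1, 10, 11, 12, 9, 13]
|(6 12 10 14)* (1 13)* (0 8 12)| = |(0 8 12 10 14 6)(1 13)| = 6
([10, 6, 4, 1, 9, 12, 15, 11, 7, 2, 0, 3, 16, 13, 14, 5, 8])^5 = [10, 16, 9, 12, 2, 11, 8, 15, 6, 4, 0, 5, 3, 13, 14, 7, 1]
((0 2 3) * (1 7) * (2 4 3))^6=((0 4 3)(1 7))^6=(7)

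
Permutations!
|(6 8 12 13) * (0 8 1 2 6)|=|(0 8 12 13)(1 2 6)|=12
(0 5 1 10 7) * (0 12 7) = (0 5 1 10)(7 12) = [5, 10, 2, 3, 4, 1, 6, 12, 8, 9, 0, 11, 7]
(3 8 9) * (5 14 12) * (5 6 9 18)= (3 8 18 5 14 12 6 9)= [0, 1, 2, 8, 4, 14, 9, 7, 18, 3, 10, 11, 6, 13, 12, 15, 16, 17, 5]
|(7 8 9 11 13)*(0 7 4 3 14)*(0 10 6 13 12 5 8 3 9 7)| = |(3 14 10 6 13 4 9 11 12 5 8 7)| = 12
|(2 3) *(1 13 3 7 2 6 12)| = 10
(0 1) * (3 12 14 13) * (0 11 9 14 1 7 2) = (0 7 2)(1 11 9 14 13 3 12) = [7, 11, 0, 12, 4, 5, 6, 2, 8, 14, 10, 9, 1, 3, 13]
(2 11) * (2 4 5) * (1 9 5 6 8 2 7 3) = [0, 9, 11, 1, 6, 7, 8, 3, 2, 5, 10, 4] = (1 9 5 7 3)(2 11 4 6 8)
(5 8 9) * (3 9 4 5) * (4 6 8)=(3 9)(4 5)(6 8)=[0, 1, 2, 9, 5, 4, 8, 7, 6, 3]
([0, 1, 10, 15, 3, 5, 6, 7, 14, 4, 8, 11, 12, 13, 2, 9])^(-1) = [0, 1, 14, 4, 9, 5, 6, 7, 10, 15, 2, 11, 12, 13, 8, 3]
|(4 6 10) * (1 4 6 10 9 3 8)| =|(1 4 10 6 9 3 8)| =7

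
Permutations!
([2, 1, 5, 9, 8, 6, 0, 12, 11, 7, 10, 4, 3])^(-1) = (0 6 5 2)(3 12 7 9)(4 11 8)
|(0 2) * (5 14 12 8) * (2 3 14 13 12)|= 4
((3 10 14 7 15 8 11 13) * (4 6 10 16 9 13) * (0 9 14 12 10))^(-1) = ((0 9 13 3 16 14 7 15 8 11 4 6)(10 12))^(-1) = (0 6 4 11 8 15 7 14 16 3 13 9)(10 12)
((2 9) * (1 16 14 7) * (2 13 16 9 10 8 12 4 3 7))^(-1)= (1 7 3 4 12 8 10 2 14 16 13 9)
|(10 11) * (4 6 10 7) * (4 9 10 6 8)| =|(4 8)(7 9 10 11)| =4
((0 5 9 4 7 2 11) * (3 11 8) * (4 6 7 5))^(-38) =((0 4 5 9 6 7 2 8 3 11))^(-38) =(0 5 6 2 3)(4 9 7 8 11)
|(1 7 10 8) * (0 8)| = 5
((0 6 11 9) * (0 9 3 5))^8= (0 3 6 5 11)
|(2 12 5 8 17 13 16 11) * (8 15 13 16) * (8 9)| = 10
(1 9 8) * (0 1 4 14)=(0 1 9 8 4 14)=[1, 9, 2, 3, 14, 5, 6, 7, 4, 8, 10, 11, 12, 13, 0]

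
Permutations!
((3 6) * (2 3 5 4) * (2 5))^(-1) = ((2 3 6)(4 5))^(-1) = (2 6 3)(4 5)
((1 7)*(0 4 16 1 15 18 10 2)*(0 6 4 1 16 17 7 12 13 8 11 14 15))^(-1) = ((0 1 12 13 8 11 14 15 18 10 2 6 4 17 7))^(-1) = (0 7 17 4 6 2 10 18 15 14 11 8 13 12 1)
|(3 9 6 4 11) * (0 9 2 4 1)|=|(0 9 6 1)(2 4 11 3)|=4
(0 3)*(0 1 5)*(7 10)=(0 3 1 5)(7 10)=[3, 5, 2, 1, 4, 0, 6, 10, 8, 9, 7]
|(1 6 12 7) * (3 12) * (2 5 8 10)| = |(1 6 3 12 7)(2 5 8 10)| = 20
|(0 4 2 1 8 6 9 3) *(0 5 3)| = |(0 4 2 1 8 6 9)(3 5)| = 14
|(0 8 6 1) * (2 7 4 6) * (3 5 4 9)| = 10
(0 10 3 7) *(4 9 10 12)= [12, 1, 2, 7, 9, 5, 6, 0, 8, 10, 3, 11, 4]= (0 12 4 9 10 3 7)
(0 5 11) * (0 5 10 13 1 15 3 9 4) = (0 10 13 1 15 3 9 4)(5 11) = [10, 15, 2, 9, 0, 11, 6, 7, 8, 4, 13, 5, 12, 1, 14, 3]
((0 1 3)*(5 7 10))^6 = ((0 1 3)(5 7 10))^6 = (10)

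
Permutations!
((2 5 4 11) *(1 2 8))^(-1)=(1 8 11 4 5 2)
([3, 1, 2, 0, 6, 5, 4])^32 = [0, 1, 2, 3, 4, 5, 6]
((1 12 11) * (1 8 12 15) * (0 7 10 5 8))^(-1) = (0 11 12 8 5 10 7)(1 15)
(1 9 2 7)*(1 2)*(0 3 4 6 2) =(0 3 4 6 2 7)(1 9) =[3, 9, 7, 4, 6, 5, 2, 0, 8, 1]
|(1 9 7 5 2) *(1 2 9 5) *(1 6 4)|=|(1 5 9 7 6 4)|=6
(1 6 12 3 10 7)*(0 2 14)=(0 2 14)(1 6 12 3 10 7)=[2, 6, 14, 10, 4, 5, 12, 1, 8, 9, 7, 11, 3, 13, 0]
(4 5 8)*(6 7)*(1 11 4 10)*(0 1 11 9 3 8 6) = [1, 9, 2, 8, 5, 6, 7, 0, 10, 3, 11, 4] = (0 1 9 3 8 10 11 4 5 6 7)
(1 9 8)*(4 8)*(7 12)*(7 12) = (12)(1 9 4 8) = [0, 9, 2, 3, 8, 5, 6, 7, 1, 4, 10, 11, 12]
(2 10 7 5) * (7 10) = (10)(2 7 5) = [0, 1, 7, 3, 4, 2, 6, 5, 8, 9, 10]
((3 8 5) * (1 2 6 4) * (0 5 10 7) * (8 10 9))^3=(0 10 5 7 3)(1 4 6 2)(8 9)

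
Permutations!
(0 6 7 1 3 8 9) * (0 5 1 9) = (0 6 7 9 5 1 3 8) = [6, 3, 2, 8, 4, 1, 7, 9, 0, 5]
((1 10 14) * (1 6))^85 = ((1 10 14 6))^85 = (1 10 14 6)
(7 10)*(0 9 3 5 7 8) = (0 9 3 5 7 10 8) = [9, 1, 2, 5, 4, 7, 6, 10, 0, 3, 8]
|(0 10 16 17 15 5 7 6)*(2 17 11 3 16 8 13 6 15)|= 30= |(0 10 8 13 6)(2 17)(3 16 11)(5 7 15)|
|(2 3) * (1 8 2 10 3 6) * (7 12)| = 4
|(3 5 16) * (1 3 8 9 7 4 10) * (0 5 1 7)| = |(0 5 16 8 9)(1 3)(4 10 7)| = 30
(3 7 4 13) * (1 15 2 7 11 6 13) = (1 15 2 7 4)(3 11 6 13) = [0, 15, 7, 11, 1, 5, 13, 4, 8, 9, 10, 6, 12, 3, 14, 2]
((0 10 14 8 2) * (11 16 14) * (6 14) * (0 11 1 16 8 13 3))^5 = (0 14 1 3 6 10 13 16)(2 8 11)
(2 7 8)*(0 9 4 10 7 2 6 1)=(0 9 4 10 7 8 6 1)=[9, 0, 2, 3, 10, 5, 1, 8, 6, 4, 7]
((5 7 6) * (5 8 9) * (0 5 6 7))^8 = ((0 5)(6 8 9))^8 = (6 9 8)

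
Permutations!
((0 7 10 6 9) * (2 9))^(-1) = (0 9 2 6 10 7)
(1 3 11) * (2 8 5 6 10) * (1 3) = (2 8 5 6 10)(3 11) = [0, 1, 8, 11, 4, 6, 10, 7, 5, 9, 2, 3]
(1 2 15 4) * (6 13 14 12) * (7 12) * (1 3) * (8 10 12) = [0, 2, 15, 1, 3, 5, 13, 8, 10, 9, 12, 11, 6, 14, 7, 4] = (1 2 15 4 3)(6 13 14 7 8 10 12)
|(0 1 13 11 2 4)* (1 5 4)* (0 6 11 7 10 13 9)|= 24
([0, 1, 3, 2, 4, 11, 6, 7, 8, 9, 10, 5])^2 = [0, 1, 2, 3, 4, 5, 6, 7, 8, 9, 10, 11]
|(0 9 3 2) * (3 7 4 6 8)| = |(0 9 7 4 6 8 3 2)| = 8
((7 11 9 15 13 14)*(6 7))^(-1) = (6 14 13 15 9 11 7)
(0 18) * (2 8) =(0 18)(2 8) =[18, 1, 8, 3, 4, 5, 6, 7, 2, 9, 10, 11, 12, 13, 14, 15, 16, 17, 0]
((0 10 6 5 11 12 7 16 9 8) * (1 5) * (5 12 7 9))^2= ((0 10 6 1 12 9 8)(5 11 7 16))^2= (0 6 12 8 10 1 9)(5 7)(11 16)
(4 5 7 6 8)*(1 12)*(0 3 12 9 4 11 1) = (0 3 12)(1 9 4 5 7 6 8 11) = [3, 9, 2, 12, 5, 7, 8, 6, 11, 4, 10, 1, 0]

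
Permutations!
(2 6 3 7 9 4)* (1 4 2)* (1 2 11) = [0, 4, 6, 7, 2, 5, 3, 9, 8, 11, 10, 1] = (1 4 2 6 3 7 9 11)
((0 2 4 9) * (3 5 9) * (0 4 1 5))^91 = (9)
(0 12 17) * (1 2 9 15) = [12, 2, 9, 3, 4, 5, 6, 7, 8, 15, 10, 11, 17, 13, 14, 1, 16, 0] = (0 12 17)(1 2 9 15)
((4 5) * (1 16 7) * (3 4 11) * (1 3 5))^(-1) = ((1 16 7 3 4)(5 11))^(-1) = (1 4 3 7 16)(5 11)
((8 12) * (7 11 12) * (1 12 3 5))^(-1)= (1 5 3 11 7 8 12)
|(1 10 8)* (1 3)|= 4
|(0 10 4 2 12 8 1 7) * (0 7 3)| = 8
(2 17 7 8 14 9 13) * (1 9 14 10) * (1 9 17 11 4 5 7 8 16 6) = (1 17 8 10 9 13 2 11 4 5 7 16 6) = [0, 17, 11, 3, 5, 7, 1, 16, 10, 13, 9, 4, 12, 2, 14, 15, 6, 8]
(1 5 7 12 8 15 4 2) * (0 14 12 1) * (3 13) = (0 14 12 8 15 4 2)(1 5 7)(3 13) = [14, 5, 0, 13, 2, 7, 6, 1, 15, 9, 10, 11, 8, 3, 12, 4]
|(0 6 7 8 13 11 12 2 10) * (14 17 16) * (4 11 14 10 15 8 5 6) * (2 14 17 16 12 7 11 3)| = |(0 4 3 2 15 8 13 17 12 14 16 10)(5 6 11 7)| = 12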